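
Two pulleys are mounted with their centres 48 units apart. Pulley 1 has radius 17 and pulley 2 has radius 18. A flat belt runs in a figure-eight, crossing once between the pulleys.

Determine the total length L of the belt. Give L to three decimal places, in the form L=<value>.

crossed belt: β = asin((r1+r2)/C) = asin(35/48) = 46.8166°
wrap1 = wrap2 = π + 2β = 273.6332°
tangent length = C·cosβ = 32.8481
L = (r1+r2)·wrap + 2·C·cosβ = 35·4.7758 + 2·32.8481 = 232.8493

L=232.849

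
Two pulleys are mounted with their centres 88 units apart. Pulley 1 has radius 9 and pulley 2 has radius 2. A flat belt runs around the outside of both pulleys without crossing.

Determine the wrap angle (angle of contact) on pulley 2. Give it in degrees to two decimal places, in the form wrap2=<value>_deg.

wrap2=170.88_deg

open belt: β = asin((r2−r1)/C) = asin(-7/88) = -4.5624°
wrap1 = π − 2β = 189.1249°
wrap2 = π + 2β = 170.8751°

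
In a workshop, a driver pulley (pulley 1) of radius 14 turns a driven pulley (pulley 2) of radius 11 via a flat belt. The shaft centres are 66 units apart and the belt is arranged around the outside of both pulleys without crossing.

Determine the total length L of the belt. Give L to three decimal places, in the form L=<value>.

open belt: β = asin((r2−r1)/C) = asin(-3/66) = -2.6053°
wrap1 = π − 2β = 185.2105°
wrap2 = π + 2β = 174.7895°
tangent length = C·cosβ = 65.9318
L = r1·wrap1 + r2·wrap2 + 2·C·cosβ = 14·3.2325 + 11·3.0507 + 2·65.9318 = 210.6762

L=210.676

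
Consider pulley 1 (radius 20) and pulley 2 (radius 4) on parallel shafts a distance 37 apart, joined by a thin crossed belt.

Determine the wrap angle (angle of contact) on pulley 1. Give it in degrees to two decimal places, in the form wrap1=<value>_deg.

wrap1=260.88_deg

crossed belt: β = asin((r1+r2)/C) = asin(24/37) = 40.4398°
wrap1 = wrap2 = π + 2β = 260.8796°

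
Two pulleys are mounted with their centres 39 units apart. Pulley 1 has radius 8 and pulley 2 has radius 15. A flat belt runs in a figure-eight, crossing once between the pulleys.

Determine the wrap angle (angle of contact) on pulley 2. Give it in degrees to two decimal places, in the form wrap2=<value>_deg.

crossed belt: β = asin((r1+r2)/C) = asin(23/39) = 36.1388°
wrap1 = wrap2 = π + 2β = 252.2776°

wrap2=252.28_deg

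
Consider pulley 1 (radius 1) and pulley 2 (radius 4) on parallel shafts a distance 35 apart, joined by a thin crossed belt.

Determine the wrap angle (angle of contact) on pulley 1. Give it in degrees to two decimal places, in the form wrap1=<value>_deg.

wrap1=196.43_deg

crossed belt: β = asin((r1+r2)/C) = asin(5/35) = 8.2132°
wrap1 = wrap2 = π + 2β = 196.4264°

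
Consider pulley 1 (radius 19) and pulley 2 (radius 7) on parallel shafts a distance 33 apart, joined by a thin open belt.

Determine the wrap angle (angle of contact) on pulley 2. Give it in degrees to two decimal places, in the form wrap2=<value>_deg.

wrap2=137.35_deg

open belt: β = asin((r2−r1)/C) = asin(-12/33) = -21.3237°
wrap1 = π − 2β = 222.6474°
wrap2 = π + 2β = 137.3526°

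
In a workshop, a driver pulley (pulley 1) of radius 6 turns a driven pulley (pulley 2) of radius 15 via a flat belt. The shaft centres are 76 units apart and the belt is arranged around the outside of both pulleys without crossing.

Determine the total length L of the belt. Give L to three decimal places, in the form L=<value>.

L=219.040

open belt: β = asin((r2−r1)/C) = asin(9/76) = 6.8010°
wrap1 = π − 2β = 166.3980°
wrap2 = π + 2β = 193.6020°
tangent length = C·cosβ = 75.4652
L = r1·wrap1 + r2·wrap2 + 2·C·cosβ = 6·2.9042 + 15·3.3790 + 2·75.4652 = 219.0405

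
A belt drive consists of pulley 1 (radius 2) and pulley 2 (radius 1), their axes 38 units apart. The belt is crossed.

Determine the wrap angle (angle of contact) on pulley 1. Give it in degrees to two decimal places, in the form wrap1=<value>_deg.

wrap1=189.06_deg

crossed belt: β = asin((r1+r2)/C) = asin(3/38) = 4.5281°
wrap1 = wrap2 = π + 2β = 189.0561°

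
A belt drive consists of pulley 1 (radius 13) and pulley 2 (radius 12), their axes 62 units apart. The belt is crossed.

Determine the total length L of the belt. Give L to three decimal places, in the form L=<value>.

crossed belt: β = asin((r1+r2)/C) = asin(25/62) = 23.7800°
wrap1 = wrap2 = π + 2β = 227.5600°
tangent length = C·cosβ = 56.7362
L = (r1+r2)·wrap + 2·C·cosβ = 25·3.9717 + 2·56.7362 = 212.7642

L=212.764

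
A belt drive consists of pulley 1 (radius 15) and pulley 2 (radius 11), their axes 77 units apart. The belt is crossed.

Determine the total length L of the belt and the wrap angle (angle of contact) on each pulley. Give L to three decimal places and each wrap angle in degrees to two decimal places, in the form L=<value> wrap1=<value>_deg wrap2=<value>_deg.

crossed belt: β = asin((r1+r2)/C) = asin(26/77) = 19.7345°
wrap1 = wrap2 = π + 2β = 219.4690°
tangent length = C·cosβ = 72.4776
L = (r1+r2)·wrap + 2·C·cosβ = 26·3.8305 + 2·72.4776 = 244.5471

L=244.547 wrap1=219.47_deg wrap2=219.47_deg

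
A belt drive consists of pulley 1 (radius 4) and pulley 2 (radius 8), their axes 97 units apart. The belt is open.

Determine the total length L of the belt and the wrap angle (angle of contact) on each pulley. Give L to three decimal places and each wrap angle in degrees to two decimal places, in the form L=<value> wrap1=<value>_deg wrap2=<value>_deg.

open belt: β = asin((r2−r1)/C) = asin(4/97) = 2.3634°
wrap1 = π − 2β = 175.2732°
wrap2 = π + 2β = 184.7268°
tangent length = C·cosβ = 96.9175
L = r1·wrap1 + r2·wrap2 + 2·C·cosβ = 4·3.0591 + 8·3.2241 + 2·96.9175 = 231.8641

L=231.864 wrap1=175.27_deg wrap2=184.73_deg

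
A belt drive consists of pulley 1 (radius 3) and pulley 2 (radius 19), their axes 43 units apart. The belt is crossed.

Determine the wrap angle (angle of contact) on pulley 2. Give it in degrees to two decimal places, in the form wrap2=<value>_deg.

wrap2=241.54_deg

crossed belt: β = asin((r1+r2)/C) = asin(22/43) = 30.7723°
wrap1 = wrap2 = π + 2β = 241.5446°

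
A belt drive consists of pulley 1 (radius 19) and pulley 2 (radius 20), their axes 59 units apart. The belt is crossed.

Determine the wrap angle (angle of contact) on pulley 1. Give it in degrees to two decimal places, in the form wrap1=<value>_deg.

wrap1=262.75_deg

crossed belt: β = asin((r1+r2)/C) = asin(39/59) = 41.3775°
wrap1 = wrap2 = π + 2β = 262.7550°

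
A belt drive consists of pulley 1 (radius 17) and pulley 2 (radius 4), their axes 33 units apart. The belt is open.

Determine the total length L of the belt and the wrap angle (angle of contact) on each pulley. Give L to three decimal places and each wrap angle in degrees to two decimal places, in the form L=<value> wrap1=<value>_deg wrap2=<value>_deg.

L=137.164 wrap1=226.40_deg wrap2=133.60_deg

open belt: β = asin((r2−r1)/C) = asin(-13/33) = -23.1998°
wrap1 = π − 2β = 226.3997°
wrap2 = π + 2β = 133.6003°
tangent length = C·cosβ = 30.3315
L = r1·wrap1 + r2·wrap2 + 2·C·cosβ = 17·3.9514 + 4·2.3318 + 2·30.3315 = 137.1642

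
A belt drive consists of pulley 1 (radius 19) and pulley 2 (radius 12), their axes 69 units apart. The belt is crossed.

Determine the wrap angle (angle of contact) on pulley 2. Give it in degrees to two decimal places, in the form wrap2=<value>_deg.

wrap2=233.39_deg

crossed belt: β = asin((r1+r2)/C) = asin(31/69) = 26.6972°
wrap1 = wrap2 = π + 2β = 233.3944°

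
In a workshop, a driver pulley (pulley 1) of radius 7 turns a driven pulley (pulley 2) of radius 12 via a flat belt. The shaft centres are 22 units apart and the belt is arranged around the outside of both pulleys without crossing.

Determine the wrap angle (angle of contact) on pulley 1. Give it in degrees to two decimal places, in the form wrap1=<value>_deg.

wrap1=153.73_deg

open belt: β = asin((r2−r1)/C) = asin(5/22) = 13.1366°
wrap1 = π − 2β = 153.7269°
wrap2 = π + 2β = 206.2731°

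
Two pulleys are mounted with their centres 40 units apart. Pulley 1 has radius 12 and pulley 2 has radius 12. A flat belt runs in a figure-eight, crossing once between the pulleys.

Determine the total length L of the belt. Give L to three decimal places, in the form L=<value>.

crossed belt: β = asin((r1+r2)/C) = asin(24/40) = 36.8699°
wrap1 = wrap2 = π + 2β = 253.7398°
tangent length = C·cosβ = 32.0000
L = (r1+r2)·wrap + 2·C·cosβ = 24·4.4286 + 2·32.0000 = 170.2863

L=170.286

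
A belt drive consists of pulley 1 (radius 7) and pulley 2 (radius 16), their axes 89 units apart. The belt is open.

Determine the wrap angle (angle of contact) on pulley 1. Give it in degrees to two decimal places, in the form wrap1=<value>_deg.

open belt: β = asin((r2−r1)/C) = asin(9/89) = 5.8039°
wrap1 = π − 2β = 168.3922°
wrap2 = π + 2β = 191.6078°

wrap1=168.39_deg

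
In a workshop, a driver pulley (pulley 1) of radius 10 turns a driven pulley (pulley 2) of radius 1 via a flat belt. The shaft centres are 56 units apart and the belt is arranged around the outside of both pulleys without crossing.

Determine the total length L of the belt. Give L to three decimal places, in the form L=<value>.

open belt: β = asin((r2−r1)/C) = asin(-9/56) = -9.2484°
wrap1 = π − 2β = 198.4967°
wrap2 = π + 2β = 161.5033°
tangent length = C·cosβ = 55.2721
L = r1·wrap1 + r2·wrap2 + 2·C·cosβ = 10·3.4644 + 1·2.8188 + 2·55.2721 = 148.0071

L=148.007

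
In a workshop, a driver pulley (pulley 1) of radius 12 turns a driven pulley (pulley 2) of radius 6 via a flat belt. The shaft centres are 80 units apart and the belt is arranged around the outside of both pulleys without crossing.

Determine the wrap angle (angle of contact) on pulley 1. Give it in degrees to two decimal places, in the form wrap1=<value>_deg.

open belt: β = asin((r2−r1)/C) = asin(-6/80) = -4.3012°
wrap1 = π − 2β = 188.6024°
wrap2 = π + 2β = 171.3976°

wrap1=188.60_deg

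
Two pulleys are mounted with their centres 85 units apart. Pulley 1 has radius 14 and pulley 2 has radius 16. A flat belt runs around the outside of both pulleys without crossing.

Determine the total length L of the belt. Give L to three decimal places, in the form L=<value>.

L=264.295

open belt: β = asin((r2−r1)/C) = asin(2/85) = 1.3483°
wrap1 = π − 2β = 177.3035°
wrap2 = π + 2β = 182.6965°
tangent length = C·cosβ = 84.9765
L = r1·wrap1 + r2·wrap2 + 2·C·cosβ = 14·3.0945 + 16·3.1887 + 2·84.9765 = 264.2948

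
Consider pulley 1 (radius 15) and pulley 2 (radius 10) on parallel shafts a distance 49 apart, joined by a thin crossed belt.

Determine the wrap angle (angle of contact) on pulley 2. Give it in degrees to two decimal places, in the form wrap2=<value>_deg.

wrap2=241.35_deg

crossed belt: β = asin((r1+r2)/C) = asin(25/49) = 30.6774°
wrap1 = wrap2 = π + 2β = 241.3548°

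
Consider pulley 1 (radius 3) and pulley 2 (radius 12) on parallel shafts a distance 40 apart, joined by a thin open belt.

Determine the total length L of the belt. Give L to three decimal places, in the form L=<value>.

L=129.158

open belt: β = asin((r2−r1)/C) = asin(9/40) = 13.0029°
wrap1 = π − 2β = 153.9942°
wrap2 = π + 2β = 206.0058°
tangent length = C·cosβ = 38.9744
L = r1·wrap1 + r2·wrap2 + 2·C·cosβ = 3·2.6877 + 12·3.5955 + 2·38.9744 = 129.1576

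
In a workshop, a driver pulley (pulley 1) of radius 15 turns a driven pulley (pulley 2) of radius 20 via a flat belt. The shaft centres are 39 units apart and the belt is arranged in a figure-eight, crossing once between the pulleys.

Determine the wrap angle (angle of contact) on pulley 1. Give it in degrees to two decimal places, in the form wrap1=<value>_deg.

crossed belt: β = asin((r1+r2)/C) = asin(35/39) = 63.8230°
wrap1 = wrap2 = π + 2β = 307.6461°

wrap1=307.65_deg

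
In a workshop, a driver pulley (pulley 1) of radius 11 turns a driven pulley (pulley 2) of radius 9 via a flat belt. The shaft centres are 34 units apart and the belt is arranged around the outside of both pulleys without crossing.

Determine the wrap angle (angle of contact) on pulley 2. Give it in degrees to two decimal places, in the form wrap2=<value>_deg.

wrap2=173.26_deg

open belt: β = asin((r2−r1)/C) = asin(-2/34) = -3.3723°
wrap1 = π − 2β = 186.7446°
wrap2 = π + 2β = 173.2554°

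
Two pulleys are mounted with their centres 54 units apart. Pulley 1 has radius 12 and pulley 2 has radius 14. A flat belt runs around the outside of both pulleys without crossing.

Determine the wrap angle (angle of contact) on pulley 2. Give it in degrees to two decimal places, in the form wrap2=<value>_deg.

open belt: β = asin((r2−r1)/C) = asin(2/54) = 2.1226°
wrap1 = π − 2β = 175.7549°
wrap2 = π + 2β = 184.2451°

wrap2=184.25_deg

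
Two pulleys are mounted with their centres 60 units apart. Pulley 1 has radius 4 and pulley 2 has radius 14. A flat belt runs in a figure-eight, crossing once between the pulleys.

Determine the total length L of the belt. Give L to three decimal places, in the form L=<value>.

crossed belt: β = asin((r1+r2)/C) = asin(18/60) = 17.4576°
wrap1 = wrap2 = π + 2β = 214.9152°
tangent length = C·cosβ = 57.2364
L = (r1+r2)·wrap + 2·C·cosβ = 18·3.7510 + 2·57.2364 = 181.9903

L=181.990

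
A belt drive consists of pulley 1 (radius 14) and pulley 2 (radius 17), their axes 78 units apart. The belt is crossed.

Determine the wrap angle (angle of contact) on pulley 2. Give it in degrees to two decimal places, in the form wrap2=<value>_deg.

wrap2=226.84_deg

crossed belt: β = asin((r1+r2)/C) = asin(31/78) = 23.4180°
wrap1 = wrap2 = π + 2β = 226.8360°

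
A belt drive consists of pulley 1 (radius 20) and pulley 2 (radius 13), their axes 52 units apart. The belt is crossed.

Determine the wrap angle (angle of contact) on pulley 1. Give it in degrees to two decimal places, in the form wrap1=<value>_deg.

crossed belt: β = asin((r1+r2)/C) = asin(33/52) = 39.3915°
wrap1 = wrap2 = π + 2β = 258.7829°

wrap1=258.78_deg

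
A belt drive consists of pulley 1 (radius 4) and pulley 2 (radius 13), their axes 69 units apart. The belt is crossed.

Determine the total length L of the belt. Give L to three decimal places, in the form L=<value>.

crossed belt: β = asin((r1+r2)/C) = asin(17/69) = 14.2632°
wrap1 = wrap2 = π + 2β = 208.5264°
tangent length = C·cosβ = 66.8730
L = (r1+r2)·wrap + 2·C·cosβ = 17·3.6395 + 2·66.8730 = 195.6171

L=195.617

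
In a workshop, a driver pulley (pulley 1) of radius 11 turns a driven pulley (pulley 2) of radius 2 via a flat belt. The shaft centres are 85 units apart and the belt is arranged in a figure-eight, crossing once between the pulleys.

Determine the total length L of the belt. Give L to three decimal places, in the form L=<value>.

crossed belt: β = asin((r1+r2)/C) = asin(13/85) = 8.7974°
wrap1 = wrap2 = π + 2β = 197.5948°
tangent length = C·cosβ = 84.0000
L = (r1+r2)·wrap + 2·C·cosβ = 13·3.4487 + 2·84.0000 = 212.8328

L=212.833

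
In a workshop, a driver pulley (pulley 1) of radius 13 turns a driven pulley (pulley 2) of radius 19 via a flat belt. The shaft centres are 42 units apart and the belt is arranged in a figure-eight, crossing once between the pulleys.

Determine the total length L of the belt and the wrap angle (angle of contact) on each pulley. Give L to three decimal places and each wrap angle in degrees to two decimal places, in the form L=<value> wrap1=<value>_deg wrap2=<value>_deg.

crossed belt: β = asin((r1+r2)/C) = asin(32/42) = 49.6324°
wrap1 = wrap2 = π + 2β = 279.2648°
tangent length = C·cosβ = 27.2029
L = (r1+r2)·wrap + 2·C·cosβ = 32·4.8741 + 2·27.2029 = 210.3768

L=210.377 wrap1=279.26_deg wrap2=279.26_deg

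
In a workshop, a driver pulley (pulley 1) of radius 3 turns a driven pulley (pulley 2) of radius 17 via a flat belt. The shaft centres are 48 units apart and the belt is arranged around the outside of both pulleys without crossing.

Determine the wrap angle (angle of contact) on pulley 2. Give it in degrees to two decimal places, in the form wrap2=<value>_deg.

open belt: β = asin((r2−r1)/C) = asin(14/48) = 16.9578°
wrap1 = π − 2β = 146.0845°
wrap2 = π + 2β = 213.9155°

wrap2=213.92_deg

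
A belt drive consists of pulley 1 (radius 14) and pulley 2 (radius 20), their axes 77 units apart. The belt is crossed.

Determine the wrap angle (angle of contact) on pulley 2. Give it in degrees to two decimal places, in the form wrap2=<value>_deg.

crossed belt: β = asin((r1+r2)/C) = asin(34/77) = 26.2034°
wrap1 = wrap2 = π + 2β = 232.4067°

wrap2=232.41_deg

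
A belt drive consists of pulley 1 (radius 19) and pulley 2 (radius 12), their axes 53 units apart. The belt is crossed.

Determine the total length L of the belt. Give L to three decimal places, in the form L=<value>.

crossed belt: β = asin((r1+r2)/C) = asin(31/53) = 35.7963°
wrap1 = wrap2 = π + 2β = 251.5927°
tangent length = C·cosβ = 42.9884
L = (r1+r2)·wrap + 2·C·cosβ = 31·4.3911 + 2·42.9884 = 222.1015

L=222.101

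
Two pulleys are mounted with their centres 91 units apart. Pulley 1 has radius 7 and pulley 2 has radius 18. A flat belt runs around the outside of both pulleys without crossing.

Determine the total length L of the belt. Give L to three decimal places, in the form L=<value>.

open belt: β = asin((r2−r1)/C) = asin(11/91) = 6.9428°
wrap1 = π − 2β = 166.1143°
wrap2 = π + 2β = 193.8857°
tangent length = C·cosβ = 90.3327
L = r1·wrap1 + r2·wrap2 + 2·C·cosβ = 7·2.8992 + 18·3.3839 + 2·90.3327 = 261.8711

L=261.871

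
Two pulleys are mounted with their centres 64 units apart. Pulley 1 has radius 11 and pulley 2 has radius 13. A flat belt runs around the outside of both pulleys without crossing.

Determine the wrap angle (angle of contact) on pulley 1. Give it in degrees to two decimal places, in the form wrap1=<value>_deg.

open belt: β = asin((r2−r1)/C) = asin(2/64) = 1.7908°
wrap1 = π − 2β = 176.4184°
wrap2 = π + 2β = 183.5816°

wrap1=176.42_deg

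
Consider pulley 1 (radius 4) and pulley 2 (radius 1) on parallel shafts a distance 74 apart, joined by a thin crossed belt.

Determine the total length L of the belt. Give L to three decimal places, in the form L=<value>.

L=164.046

crossed belt: β = asin((r1+r2)/C) = asin(5/74) = 3.8743°
wrap1 = wrap2 = π + 2β = 187.7486°
tangent length = C·cosβ = 73.8309
L = (r1+r2)·wrap + 2·C·cosβ = 5·3.2768 + 2·73.8309 = 164.0459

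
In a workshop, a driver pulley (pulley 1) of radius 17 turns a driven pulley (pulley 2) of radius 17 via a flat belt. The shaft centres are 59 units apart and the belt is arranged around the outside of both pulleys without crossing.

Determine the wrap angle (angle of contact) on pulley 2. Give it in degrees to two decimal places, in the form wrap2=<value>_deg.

wrap2=180.00_deg

open belt: β = asin((r2−r1)/C) = asin(0/59) = 0.0000°
wrap1 = π − 2β = 180.0000°
wrap2 = π + 2β = 180.0000°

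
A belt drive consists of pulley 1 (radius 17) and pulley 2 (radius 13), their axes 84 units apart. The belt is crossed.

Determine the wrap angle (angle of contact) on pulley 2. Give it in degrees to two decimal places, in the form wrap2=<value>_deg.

wrap2=221.85_deg

crossed belt: β = asin((r1+r2)/C) = asin(30/84) = 20.9248°
wrap1 = wrap2 = π + 2β = 221.8497°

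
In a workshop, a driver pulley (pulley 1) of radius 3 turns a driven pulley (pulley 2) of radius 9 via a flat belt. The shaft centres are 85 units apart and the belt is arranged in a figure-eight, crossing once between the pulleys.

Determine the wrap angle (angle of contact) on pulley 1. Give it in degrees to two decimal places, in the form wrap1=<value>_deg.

crossed belt: β = asin((r1+r2)/C) = asin(12/85) = 8.1159°
wrap1 = wrap2 = π + 2β = 196.2319°

wrap1=196.23_deg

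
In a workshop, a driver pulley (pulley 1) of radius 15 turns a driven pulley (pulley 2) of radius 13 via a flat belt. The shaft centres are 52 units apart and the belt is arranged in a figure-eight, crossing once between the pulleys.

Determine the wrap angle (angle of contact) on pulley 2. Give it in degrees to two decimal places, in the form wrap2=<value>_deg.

wrap2=245.16_deg

crossed belt: β = asin((r1+r2)/C) = asin(28/52) = 32.5790°
wrap1 = wrap2 = π + 2β = 245.1579°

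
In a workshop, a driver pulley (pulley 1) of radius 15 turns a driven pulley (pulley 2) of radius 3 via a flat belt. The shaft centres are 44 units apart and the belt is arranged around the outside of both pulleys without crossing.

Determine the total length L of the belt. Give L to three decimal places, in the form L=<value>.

L=147.842

open belt: β = asin((r2−r1)/C) = asin(-12/44) = -15.8266°
wrap1 = π − 2β = 211.6532°
wrap2 = π + 2β = 148.3468°
tangent length = C·cosβ = 42.3320
L = r1·wrap1 + r2·wrap2 + 2·C·cosβ = 15·3.6940 + 3·2.5891 + 2·42.3320 = 147.8421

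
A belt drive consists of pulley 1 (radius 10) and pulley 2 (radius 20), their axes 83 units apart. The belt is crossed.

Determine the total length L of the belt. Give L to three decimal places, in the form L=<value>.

L=271.214

crossed belt: β = asin((r1+r2)/C) = asin(30/83) = 21.1890°
wrap1 = wrap2 = π + 2β = 222.3780°
tangent length = C·cosβ = 77.3886
L = (r1+r2)·wrap + 2·C·cosβ = 30·3.8812 + 2·77.3886 = 271.2141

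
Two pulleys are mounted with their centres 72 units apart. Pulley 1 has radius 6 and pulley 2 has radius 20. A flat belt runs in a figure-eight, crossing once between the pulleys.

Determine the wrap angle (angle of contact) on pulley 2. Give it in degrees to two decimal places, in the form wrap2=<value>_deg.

crossed belt: β = asin((r1+r2)/C) = asin(26/72) = 21.1684°
wrap1 = wrap2 = π + 2β = 222.3369°

wrap2=222.34_deg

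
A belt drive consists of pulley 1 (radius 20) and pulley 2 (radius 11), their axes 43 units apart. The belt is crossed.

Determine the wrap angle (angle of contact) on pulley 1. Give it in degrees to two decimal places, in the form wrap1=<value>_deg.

crossed belt: β = asin((r1+r2)/C) = asin(31/43) = 46.1313°
wrap1 = wrap2 = π + 2β = 272.2627°

wrap1=272.26_deg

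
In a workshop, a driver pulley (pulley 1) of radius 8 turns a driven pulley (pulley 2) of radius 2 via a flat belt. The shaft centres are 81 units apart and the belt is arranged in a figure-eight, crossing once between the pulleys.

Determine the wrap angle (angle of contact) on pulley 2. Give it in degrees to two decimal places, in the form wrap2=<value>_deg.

wrap2=194.18_deg

crossed belt: β = asin((r1+r2)/C) = asin(10/81) = 7.0916°
wrap1 = wrap2 = π + 2β = 194.1833°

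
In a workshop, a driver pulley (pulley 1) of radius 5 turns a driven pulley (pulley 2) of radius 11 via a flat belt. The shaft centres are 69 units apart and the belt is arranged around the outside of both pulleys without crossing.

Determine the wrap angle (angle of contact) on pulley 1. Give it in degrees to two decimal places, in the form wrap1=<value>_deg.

open belt: β = asin((r2−r1)/C) = asin(6/69) = 4.9885°
wrap1 = π − 2β = 170.0229°
wrap2 = π + 2β = 189.9771°

wrap1=170.02_deg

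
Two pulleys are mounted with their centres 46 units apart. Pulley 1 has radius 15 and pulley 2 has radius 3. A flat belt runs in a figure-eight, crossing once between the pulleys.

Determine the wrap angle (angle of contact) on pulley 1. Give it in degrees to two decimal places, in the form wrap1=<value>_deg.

wrap1=226.07_deg

crossed belt: β = asin((r1+r2)/C) = asin(18/46) = 23.0357°
wrap1 = wrap2 = π + 2β = 226.0714°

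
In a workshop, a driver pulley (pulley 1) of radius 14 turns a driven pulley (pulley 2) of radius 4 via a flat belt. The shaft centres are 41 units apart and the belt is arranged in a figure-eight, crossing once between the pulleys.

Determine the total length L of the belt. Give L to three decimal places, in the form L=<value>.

crossed belt: β = asin((r1+r2)/C) = asin(18/41) = 26.0416°
wrap1 = wrap2 = π + 2β = 232.0833°
tangent length = C·cosβ = 36.8375
L = (r1+r2)·wrap + 2·C·cosβ = 18·4.0506 + 2·36.8375 = 146.5861

L=146.586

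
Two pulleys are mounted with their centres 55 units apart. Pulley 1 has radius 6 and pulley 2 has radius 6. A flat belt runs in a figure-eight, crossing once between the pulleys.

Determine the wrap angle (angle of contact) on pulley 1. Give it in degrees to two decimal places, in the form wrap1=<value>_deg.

wrap1=205.20_deg

crossed belt: β = asin((r1+r2)/C) = asin(12/55) = 12.6023°
wrap1 = wrap2 = π + 2β = 205.2045°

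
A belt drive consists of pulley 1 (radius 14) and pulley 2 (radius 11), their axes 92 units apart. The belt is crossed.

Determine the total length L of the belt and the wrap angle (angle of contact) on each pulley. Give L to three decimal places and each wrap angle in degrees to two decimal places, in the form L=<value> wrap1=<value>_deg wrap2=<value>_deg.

L=269.376 wrap1=211.54_deg wrap2=211.54_deg

crossed belt: β = asin((r1+r2)/C) = asin(25/92) = 15.7678°
wrap1 = wrap2 = π + 2β = 211.5356°
tangent length = C·cosβ = 88.5381
L = (r1+r2)·wrap + 2·C·cosβ = 25·3.6920 + 2·88.5381 = 269.3761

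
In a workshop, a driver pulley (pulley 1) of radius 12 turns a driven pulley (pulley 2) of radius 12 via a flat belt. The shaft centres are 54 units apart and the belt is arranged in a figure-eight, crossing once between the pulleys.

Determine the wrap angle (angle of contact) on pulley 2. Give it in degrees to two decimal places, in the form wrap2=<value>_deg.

wrap2=232.78_deg

crossed belt: β = asin((r1+r2)/C) = asin(24/54) = 26.3878°
wrap1 = wrap2 = π + 2β = 232.7756°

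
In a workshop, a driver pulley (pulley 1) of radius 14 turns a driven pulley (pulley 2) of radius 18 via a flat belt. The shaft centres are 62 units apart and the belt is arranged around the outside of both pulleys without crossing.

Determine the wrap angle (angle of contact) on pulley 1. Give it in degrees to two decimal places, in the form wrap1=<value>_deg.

wrap1=172.60_deg

open belt: β = asin((r2−r1)/C) = asin(4/62) = 3.6991°
wrap1 = π − 2β = 172.6019°
wrap2 = π + 2β = 187.3981°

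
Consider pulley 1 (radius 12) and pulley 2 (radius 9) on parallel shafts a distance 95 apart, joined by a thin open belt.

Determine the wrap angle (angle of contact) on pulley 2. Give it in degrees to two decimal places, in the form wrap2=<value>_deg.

open belt: β = asin((r2−r1)/C) = asin(-3/95) = -1.8096°
wrap1 = π − 2β = 183.6193°
wrap2 = π + 2β = 176.3807°

wrap2=176.38_deg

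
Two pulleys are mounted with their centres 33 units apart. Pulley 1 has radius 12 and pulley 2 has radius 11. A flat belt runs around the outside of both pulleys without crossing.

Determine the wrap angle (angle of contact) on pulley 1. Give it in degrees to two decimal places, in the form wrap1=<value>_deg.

open belt: β = asin((r2−r1)/C) = asin(-1/33) = -1.7365°
wrap1 = π − 2β = 183.4730°
wrap2 = π + 2β = 176.5270°

wrap1=183.47_deg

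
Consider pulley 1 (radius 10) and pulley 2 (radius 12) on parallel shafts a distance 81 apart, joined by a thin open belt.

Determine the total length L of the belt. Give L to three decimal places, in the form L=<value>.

open belt: β = asin((r2−r1)/C) = asin(2/81) = 1.4149°
wrap1 = π − 2β = 177.1703°
wrap2 = π + 2β = 182.8297°
tangent length = C·cosβ = 80.9753
L = r1·wrap1 + r2·wrap2 + 2·C·cosβ = 10·3.0922 + 12·3.1910 + 2·80.9753 = 231.1644

L=231.164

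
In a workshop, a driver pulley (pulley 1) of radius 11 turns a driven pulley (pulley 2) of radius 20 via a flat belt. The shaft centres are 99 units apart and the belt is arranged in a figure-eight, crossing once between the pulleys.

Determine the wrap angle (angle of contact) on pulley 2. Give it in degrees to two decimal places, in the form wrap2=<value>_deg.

wrap2=216.50_deg

crossed belt: β = asin((r1+r2)/C) = asin(31/99) = 18.2480°
wrap1 = wrap2 = π + 2β = 216.4961°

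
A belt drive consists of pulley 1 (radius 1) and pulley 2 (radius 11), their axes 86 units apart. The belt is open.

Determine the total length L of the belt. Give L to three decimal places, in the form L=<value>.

open belt: β = asin((r2−r1)/C) = asin(10/86) = 6.6774°
wrap1 = π − 2β = 166.6452°
wrap2 = π + 2β = 193.3548°
tangent length = C·cosβ = 85.4166
L = r1·wrap1 + r2·wrap2 + 2·C·cosβ = 1·2.9085 + 11·3.3747 + 2·85.4166 = 210.8632

L=210.863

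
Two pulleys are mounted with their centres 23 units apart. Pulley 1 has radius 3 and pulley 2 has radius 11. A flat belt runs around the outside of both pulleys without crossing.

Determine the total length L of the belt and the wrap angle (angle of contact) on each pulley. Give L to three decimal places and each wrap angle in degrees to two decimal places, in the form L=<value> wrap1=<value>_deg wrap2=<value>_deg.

open belt: β = asin((r2−r1)/C) = asin(8/23) = 20.3544°
wrap1 = π − 2β = 139.2912°
wrap2 = π + 2β = 220.7088°
tangent length = C·cosβ = 21.5639
L = r1·wrap1 + r2·wrap2 + 2·C·cosβ = 3·2.4311 + 11·3.8521 + 2·21.5639 = 92.7940

L=92.794 wrap1=139.29_deg wrap2=220.71_deg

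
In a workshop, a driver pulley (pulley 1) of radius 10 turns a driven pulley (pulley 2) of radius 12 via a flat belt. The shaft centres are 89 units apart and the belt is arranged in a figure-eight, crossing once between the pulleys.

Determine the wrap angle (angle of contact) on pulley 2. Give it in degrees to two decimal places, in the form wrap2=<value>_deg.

crossed belt: β = asin((r1+r2)/C) = asin(22/89) = 14.3114°
wrap1 = wrap2 = π + 2β = 208.6227°

wrap2=208.62_deg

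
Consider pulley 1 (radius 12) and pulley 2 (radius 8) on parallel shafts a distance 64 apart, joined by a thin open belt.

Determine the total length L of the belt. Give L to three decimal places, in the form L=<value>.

open belt: β = asin((r2−r1)/C) = asin(-4/64) = -3.5833°
wrap1 = π − 2β = 187.1666°
wrap2 = π + 2β = 172.8334°
tangent length = C·cosβ = 63.8749
L = r1·wrap1 + r2·wrap2 + 2·C·cosβ = 12·3.2667 + 8·3.0165 + 2·63.8749 = 191.0819

L=191.082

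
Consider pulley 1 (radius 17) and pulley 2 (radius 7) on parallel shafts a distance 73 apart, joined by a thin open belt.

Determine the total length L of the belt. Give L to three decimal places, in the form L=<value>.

L=222.770

open belt: β = asin((r2−r1)/C) = asin(-10/73) = -7.8735°
wrap1 = π − 2β = 195.7470°
wrap2 = π + 2β = 164.2530°
tangent length = C·cosβ = 72.3118
L = r1·wrap1 + r2·wrap2 + 2·C·cosβ = 17·3.4164 + 7·2.8668 + 2·72.3118 = 222.7702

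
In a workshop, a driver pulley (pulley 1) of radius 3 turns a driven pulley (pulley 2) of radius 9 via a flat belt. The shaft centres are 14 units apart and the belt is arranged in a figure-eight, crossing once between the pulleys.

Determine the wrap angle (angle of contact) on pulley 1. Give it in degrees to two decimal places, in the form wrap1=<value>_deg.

crossed belt: β = asin((r1+r2)/C) = asin(12/14) = 58.9973°
wrap1 = wrap2 = π + 2β = 297.9946°

wrap1=297.99_deg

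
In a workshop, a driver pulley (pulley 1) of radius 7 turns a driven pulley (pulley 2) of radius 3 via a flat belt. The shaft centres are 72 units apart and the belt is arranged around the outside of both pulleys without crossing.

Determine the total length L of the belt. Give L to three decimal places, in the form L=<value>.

L=175.638

open belt: β = asin((r2−r1)/C) = asin(-4/72) = -3.1847°
wrap1 = π − 2β = 186.3695°
wrap2 = π + 2β = 173.6305°
tangent length = C·cosβ = 71.8888
L = r1·wrap1 + r2·wrap2 + 2·C·cosβ = 7·3.2528 + 3·3.0304 + 2·71.8888 = 175.6382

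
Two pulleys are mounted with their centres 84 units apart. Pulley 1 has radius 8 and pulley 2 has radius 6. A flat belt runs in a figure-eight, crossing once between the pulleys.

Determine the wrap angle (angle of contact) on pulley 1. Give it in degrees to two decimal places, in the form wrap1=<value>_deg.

crossed belt: β = asin((r1+r2)/C) = asin(14/84) = 9.5941°
wrap1 = wrap2 = π + 2β = 199.1881°

wrap1=199.19_deg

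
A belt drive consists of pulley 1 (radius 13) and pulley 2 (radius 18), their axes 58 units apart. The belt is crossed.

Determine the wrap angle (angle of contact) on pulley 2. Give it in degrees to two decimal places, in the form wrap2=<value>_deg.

crossed belt: β = asin((r1+r2)/C) = asin(31/58) = 32.3088°
wrap1 = wrap2 = π + 2β = 244.6177°

wrap2=244.62_deg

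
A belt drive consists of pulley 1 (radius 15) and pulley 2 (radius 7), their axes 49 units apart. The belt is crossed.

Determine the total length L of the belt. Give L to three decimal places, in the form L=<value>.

L=177.170

crossed belt: β = asin((r1+r2)/C) = asin(22/49) = 26.6782°
wrap1 = wrap2 = π + 2β = 233.3565°
tangent length = C·cosβ = 43.7836
L = (r1+r2)·wrap + 2·C·cosβ = 22·4.0728 + 2·43.7836 = 177.1696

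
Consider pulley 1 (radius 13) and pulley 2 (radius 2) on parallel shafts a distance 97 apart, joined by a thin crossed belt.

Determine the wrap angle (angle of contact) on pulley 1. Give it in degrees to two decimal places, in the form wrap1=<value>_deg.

crossed belt: β = asin((r1+r2)/C) = asin(15/97) = 8.8959°
wrap1 = wrap2 = π + 2β = 197.7917°

wrap1=197.79_deg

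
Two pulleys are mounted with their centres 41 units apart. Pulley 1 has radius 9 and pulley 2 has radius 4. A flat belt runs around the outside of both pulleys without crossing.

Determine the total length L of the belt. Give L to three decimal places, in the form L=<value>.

open belt: β = asin((r2−r1)/C) = asin(-5/41) = -7.0047°
wrap1 = π − 2β = 194.0095°
wrap2 = π + 2β = 165.9905°
tangent length = C·cosβ = 40.6940
L = r1·wrap1 + r2·wrap2 + 2·C·cosβ = 9·3.3861 + 4·2.8971 + 2·40.6940 = 123.4512

L=123.451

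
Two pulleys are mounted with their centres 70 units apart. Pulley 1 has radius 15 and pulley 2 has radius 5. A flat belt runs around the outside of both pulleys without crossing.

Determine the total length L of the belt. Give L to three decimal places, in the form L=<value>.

L=204.263

open belt: β = asin((r2−r1)/C) = asin(-10/70) = -8.2132°
wrap1 = π − 2β = 196.4264°
wrap2 = π + 2β = 163.5736°
tangent length = C·cosβ = 69.2820
L = r1·wrap1 + r2·wrap2 + 2·C·cosβ = 15·3.4283 + 5·2.8549 + 2·69.2820 = 204.2629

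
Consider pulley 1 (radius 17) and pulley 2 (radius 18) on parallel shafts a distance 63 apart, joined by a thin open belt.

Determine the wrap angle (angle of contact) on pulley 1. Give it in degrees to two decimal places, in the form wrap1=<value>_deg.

open belt: β = asin((r2−r1)/C) = asin(1/63) = 0.9095°
wrap1 = π − 2β = 178.1810°
wrap2 = π + 2β = 181.8190°

wrap1=178.18_deg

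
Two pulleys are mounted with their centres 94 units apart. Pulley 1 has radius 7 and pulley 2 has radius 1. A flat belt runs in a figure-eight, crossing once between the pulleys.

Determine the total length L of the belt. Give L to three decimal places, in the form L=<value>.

crossed belt: β = asin((r1+r2)/C) = asin(8/94) = 4.8821°
wrap1 = wrap2 = π + 2β = 189.7643°
tangent length = C·cosβ = 93.6590
L = (r1+r2)·wrap + 2·C·cosβ = 8·3.3120 + 2·93.6590 = 213.8140

L=213.814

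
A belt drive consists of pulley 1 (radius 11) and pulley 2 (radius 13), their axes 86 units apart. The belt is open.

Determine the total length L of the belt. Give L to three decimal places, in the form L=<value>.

L=247.445

open belt: β = asin((r2−r1)/C) = asin(2/86) = 1.3326°
wrap1 = π − 2β = 177.3348°
wrap2 = π + 2β = 182.6652°
tangent length = C·cosβ = 85.9767
L = r1·wrap1 + r2·wrap2 + 2·C·cosβ = 11·3.0951 + 13·3.1881 + 2·85.9767 = 247.4447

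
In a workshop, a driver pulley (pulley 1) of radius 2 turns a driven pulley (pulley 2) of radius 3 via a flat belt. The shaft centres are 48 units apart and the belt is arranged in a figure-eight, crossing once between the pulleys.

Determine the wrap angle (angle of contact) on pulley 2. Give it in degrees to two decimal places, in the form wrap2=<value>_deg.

wrap2=191.96_deg

crossed belt: β = asin((r1+r2)/C) = asin(5/48) = 5.9792°
wrap1 = wrap2 = π + 2β = 191.9583°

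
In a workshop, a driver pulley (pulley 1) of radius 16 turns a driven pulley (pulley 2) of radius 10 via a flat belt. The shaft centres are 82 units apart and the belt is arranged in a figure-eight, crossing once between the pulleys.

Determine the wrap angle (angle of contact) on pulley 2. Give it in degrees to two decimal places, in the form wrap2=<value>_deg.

crossed belt: β = asin((r1+r2)/C) = asin(26/82) = 18.4860°
wrap1 = wrap2 = π + 2β = 216.9720°

wrap2=216.97_deg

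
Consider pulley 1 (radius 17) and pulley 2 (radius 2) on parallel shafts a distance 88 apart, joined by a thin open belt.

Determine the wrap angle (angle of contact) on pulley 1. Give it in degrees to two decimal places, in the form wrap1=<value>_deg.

wrap1=199.63_deg

open belt: β = asin((r2−r1)/C) = asin(-15/88) = -9.8142°
wrap1 = π − 2β = 199.6285°
wrap2 = π + 2β = 160.3715°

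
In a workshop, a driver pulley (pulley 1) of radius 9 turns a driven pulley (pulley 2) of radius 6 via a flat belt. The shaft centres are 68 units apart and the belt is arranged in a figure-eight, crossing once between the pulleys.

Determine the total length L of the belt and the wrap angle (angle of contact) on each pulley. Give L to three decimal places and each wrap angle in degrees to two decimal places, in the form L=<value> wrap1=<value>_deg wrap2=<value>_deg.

crossed belt: β = asin((r1+r2)/C) = asin(15/68) = 12.7436°
wrap1 = wrap2 = π + 2β = 205.4872°
tangent length = C·cosβ = 66.3250
L = (r1+r2)·wrap + 2·C·cosβ = 15·3.5864 + 2·66.3250 = 186.4463

L=186.446 wrap1=205.49_deg wrap2=205.49_deg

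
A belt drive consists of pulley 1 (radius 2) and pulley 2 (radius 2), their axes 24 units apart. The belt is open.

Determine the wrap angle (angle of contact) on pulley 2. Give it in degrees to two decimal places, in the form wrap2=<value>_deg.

open belt: β = asin((r2−r1)/C) = asin(0/24) = 0.0000°
wrap1 = π − 2β = 180.0000°
wrap2 = π + 2β = 180.0000°

wrap2=180.00_deg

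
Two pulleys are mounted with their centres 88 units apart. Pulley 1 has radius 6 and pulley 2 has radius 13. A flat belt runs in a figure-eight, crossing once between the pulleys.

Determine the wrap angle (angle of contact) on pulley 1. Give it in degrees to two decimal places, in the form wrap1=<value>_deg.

wrap1=204.94_deg

crossed belt: β = asin((r1+r2)/C) = asin(19/88) = 12.4689°
wrap1 = wrap2 = π + 2β = 204.9377°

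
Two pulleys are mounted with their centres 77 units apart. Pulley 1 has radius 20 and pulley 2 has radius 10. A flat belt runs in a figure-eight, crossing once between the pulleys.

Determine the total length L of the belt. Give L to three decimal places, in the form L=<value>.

L=260.091

crossed belt: β = asin((r1+r2)/C) = asin(30/77) = 22.9303°
wrap1 = wrap2 = π + 2β = 225.8605°
tangent length = C·cosβ = 70.9154
L = (r1+r2)·wrap + 2·C·cosβ = 30·3.9420 + 2·70.9154 = 260.0912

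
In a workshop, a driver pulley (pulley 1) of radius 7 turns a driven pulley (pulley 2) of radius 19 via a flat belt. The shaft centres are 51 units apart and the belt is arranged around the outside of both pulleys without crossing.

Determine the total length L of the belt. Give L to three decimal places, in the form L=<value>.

open belt: β = asin((r2−r1)/C) = asin(12/51) = 13.6090°
wrap1 = π − 2β = 152.7821°
wrap2 = π + 2β = 207.2179°
tangent length = C·cosβ = 49.5681
L = r1·wrap1 + r2·wrap2 + 2·C·cosβ = 7·2.6666 + 19·3.6166 + 2·49.5681 = 186.5182

L=186.518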